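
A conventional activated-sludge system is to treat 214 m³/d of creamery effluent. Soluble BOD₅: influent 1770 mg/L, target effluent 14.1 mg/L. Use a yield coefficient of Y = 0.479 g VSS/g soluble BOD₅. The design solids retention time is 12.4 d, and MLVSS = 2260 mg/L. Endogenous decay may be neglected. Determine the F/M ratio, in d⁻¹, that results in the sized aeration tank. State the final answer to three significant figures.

Biomass mass balance (decay neglected): V·X = Y·Q·(S₀ − S)·θ_c, so V = 0.479 × 214 × (1770 − 14.1) × 12.4 / 2260 = 987.6 m³.
F/M = Q·S₀ / (V·X) = 214 × 1770 / (987.6 × 2260) = 0.1697 g soluble BOD₅·(g VSS·d)⁻¹.

F/M ≈ 0.170 d⁻¹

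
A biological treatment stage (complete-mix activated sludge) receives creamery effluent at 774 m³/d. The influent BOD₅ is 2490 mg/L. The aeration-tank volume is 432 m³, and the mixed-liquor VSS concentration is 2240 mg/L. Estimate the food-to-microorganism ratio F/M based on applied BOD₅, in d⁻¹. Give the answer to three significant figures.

F/M = Q·S₀ / (V·X) = 774 × 2490 / (432.0 × 2240) = 1.992 g BOD₅·(g VSS·d)⁻¹.

F/M ≈ 1.99 d⁻¹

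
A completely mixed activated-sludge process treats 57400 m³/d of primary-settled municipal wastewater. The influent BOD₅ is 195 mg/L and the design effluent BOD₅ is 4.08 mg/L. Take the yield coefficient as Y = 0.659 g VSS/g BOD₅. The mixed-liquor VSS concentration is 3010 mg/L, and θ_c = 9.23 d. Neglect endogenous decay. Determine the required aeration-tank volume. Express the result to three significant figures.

Biomass mass balance (decay neglected): V·X = Y·Q·(S₀ − S)·θ_c, so V = 0.659 × 57400 × (195 − 4.08) × 9.23 / 3010 = 22145 m³.

V ≈ 22100 m³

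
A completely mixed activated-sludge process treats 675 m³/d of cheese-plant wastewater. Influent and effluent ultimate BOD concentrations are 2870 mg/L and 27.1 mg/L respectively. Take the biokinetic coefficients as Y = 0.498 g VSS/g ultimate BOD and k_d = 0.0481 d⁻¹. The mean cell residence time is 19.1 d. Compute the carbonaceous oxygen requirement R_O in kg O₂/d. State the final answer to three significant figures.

The observed yield is Y_obs = Y/(1 + k_d·θ_c) = 0.498 / (1 + 0.0481 × 19.1) = 0.498 / 1.919 = 0.2595 g VSS per g ultimate BOD removed.
ΔS = 2870 − 27.1 = 2843 mg/L, so the substrate removal rate is 675 × 2843/1000 = 1919 kg ultimate BOD/d.
P_X = Y_obs·Q·(S₀ − S) = 0.2595 × 1919 = 498.1 kg VSS/d.
Carbonaceous O₂ demand = substrate oxidised − cell-mass equivalent = 1919 − 1.42 × 498.1 = 1212 kg O₂/d.

R_O ≈ 1210 kg O₂/d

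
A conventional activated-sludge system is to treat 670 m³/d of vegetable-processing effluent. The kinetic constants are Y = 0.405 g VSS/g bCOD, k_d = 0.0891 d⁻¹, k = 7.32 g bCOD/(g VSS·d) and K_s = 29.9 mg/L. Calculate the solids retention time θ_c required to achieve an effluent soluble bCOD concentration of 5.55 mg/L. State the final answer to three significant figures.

θ_c ≈ 2.67 d

From 1/θ_c = Y·k·S/(K_s + S) − k_d: Y·k·S/(K_s+S) = 0.405 × 7.32 × 5.55 / (29.9 + 5.55) = 0.4641 d⁻¹.
1/θ_c = 0.4641 − 0.0891 = 0.3750 d⁻¹, so θ_c = 2.666 d.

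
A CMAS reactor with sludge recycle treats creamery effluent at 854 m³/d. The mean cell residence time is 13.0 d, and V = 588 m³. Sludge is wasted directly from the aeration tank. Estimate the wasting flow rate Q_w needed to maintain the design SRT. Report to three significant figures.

With mixed-liquor wasting, θ_c = V/Q_w, so Q_w = V/θ_c = 588.0/13.0 = 45.23 m³/d.

Q_w ≈ 45.2 m³/d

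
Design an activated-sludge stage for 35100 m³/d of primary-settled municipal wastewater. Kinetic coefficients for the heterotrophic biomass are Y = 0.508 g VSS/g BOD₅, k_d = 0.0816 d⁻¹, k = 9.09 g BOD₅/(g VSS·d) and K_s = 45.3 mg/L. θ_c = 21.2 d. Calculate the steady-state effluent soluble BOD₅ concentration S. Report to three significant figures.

S ≈ 1.30 mg/L

From the Monod/SRT balance for a CMAS, S = K_s·(1+k_d θ_c)/[θ_c·(Y k − k_d) − 1] = 45.3 × (1 + 0.0816 × 21.2) / [21.2 × (0.508 × 9.09 − 0.0816) − 1] = 123.7 / 95.17 = 1.299 mg/L.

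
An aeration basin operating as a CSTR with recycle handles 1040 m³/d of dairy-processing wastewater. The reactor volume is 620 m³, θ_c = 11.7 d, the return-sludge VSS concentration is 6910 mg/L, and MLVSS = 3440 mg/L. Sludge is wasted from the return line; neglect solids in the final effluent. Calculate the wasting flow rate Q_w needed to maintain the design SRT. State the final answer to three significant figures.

Q_w ≈ 26.4 m³/d

Q_w = (V·X)/(θ_c X_r) = 620.0 × 3440 / (11.7 × 6910) = 26.38 m³/d.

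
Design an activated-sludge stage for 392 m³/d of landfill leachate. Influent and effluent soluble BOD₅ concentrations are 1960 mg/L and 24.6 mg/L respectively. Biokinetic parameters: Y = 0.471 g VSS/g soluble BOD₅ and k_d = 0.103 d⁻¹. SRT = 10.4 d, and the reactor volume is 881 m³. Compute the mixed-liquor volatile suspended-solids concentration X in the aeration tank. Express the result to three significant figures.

Solving the biomass balance for X: X = Y Q (S₀−S) θ_c / [V (1+k_d θ_c)] = 0.471 × 392 × (1960 − 24.6) × 10.4 / [881 × (1 + 0.103 × 10.4)] = 2037 mg/L.

X ≈ 2040 mg/L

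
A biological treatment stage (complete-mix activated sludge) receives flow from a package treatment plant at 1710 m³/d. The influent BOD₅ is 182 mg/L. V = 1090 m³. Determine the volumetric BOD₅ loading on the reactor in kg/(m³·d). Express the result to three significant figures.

Volumetric loading L_v = Q·S₀ / V = 1710 × 182 g/m³ / 1090 m³ = 285.5 g/(m³·d) = 0.2855 kg BOD₅/(m³·d).

L_v ≈ 0.286 kg BOD₅/(m³·d)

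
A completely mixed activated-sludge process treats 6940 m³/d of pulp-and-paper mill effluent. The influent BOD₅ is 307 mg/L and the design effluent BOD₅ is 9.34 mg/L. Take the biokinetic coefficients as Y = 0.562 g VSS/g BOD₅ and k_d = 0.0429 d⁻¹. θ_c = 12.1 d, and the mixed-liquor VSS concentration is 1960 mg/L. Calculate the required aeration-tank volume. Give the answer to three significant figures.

V ≈ 4720 m³

From the SRT design equation V = Y Q (S₀−S) θ_c / [X (1 + k_d θ_c)] = 0.562 × 6940 × (307 − 9.34) × 12.1 / [1960 × (1 + 0.0429 × 12.1)] = 1.4×10^7 / 2977 = 4718 m³.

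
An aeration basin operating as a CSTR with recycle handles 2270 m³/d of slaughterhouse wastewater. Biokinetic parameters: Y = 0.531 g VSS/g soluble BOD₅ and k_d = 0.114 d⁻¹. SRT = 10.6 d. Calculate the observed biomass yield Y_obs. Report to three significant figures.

Y_obs ≈ 0.240 g VSS/g soluble BOD₅

The observed yield is Y_obs = Y/(1 + k_d·θ_c) = 0.531 / (1 + 0.114 × 10.6) = 0.531 / 2.208 = 0.2404 g VSS per g soluble BOD₅ removed.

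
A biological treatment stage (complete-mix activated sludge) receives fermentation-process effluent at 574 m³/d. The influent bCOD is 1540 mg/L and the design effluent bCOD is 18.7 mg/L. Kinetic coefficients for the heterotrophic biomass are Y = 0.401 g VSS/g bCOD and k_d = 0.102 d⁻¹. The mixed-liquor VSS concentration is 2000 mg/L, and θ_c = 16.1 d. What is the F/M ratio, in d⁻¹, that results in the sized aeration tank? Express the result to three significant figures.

F/M ≈ 0.414 d⁻¹

From the SRT design equation V = Y Q (S₀−S) θ_c / [X (1 + k_d θ_c)] = 0.401 × 574 × (1540 − 18.7) × 16.1 / [2000 × (1 + 0.102 × 16.1)] = 5.64×10^6 / 5284 = 1067 m³.
Food-to-microorganism ratio F/M = Q S₀ / (V X) = 574 × 1540 / (1067 × 2000) = 0.4143 d⁻¹.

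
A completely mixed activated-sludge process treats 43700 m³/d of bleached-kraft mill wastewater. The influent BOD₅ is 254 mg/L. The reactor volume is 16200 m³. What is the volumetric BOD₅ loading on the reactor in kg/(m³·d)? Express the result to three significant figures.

Applied BOD₅ load per unit volume = Q·S₀/V = (43700 × 254/1000)/16200 = 0.6852 kg BOD₅·m⁻³·d⁻¹.

L_v ≈ 0.685 kg BOD₅/(m³·d)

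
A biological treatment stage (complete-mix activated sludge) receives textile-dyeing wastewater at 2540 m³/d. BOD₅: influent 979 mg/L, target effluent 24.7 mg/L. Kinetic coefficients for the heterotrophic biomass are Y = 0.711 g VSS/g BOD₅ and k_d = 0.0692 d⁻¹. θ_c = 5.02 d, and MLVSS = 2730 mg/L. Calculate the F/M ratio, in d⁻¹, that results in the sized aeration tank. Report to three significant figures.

F/M ≈ 0.387 d⁻¹

Rearranging the biomass balance for a CMAS with decay, V = Y·Q·ΔS·θ_c / [X·(1+k_d θ_c)] = 0.711 × 2540 × (979 − 24.7) × 5.02 / [2730 × (1 + 0.0692 × 5.02)] = 8.65×10^6 / 3678 = 2352 m³.
Food-to-microorganism ratio F/M = Q S₀ / (V X) = 2540 × 979 / (2352 × 2730) = 0.3873 d⁻¹.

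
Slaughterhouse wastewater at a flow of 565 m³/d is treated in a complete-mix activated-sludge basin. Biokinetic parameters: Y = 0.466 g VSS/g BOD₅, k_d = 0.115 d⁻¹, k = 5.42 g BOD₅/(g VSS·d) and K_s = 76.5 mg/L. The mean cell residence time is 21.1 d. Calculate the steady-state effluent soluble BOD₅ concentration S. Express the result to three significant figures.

From the Monod/SRT balance for a CMAS, S = K_s·(1+k_d θ_c)/[θ_c·(Y k − k_d) − 1] = 76.5 × (1 + 0.115 × 21.1) / [21.1 × (0.466 × 5.42 − 0.115) − 1] = 262.1 / 49.87 = 5.257 mg/L.

S ≈ 5.26 mg/L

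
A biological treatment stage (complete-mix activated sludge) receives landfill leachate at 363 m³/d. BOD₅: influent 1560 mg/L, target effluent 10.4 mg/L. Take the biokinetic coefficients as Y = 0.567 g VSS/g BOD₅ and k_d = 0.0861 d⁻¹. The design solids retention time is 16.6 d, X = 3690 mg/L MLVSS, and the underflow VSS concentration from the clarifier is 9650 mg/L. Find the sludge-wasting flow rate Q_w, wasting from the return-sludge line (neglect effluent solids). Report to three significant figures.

Rearranging the biomass balance for a CMAS with decay, V = Y·Q·ΔS·θ_c / [X·(1+k_d θ_c)] = 0.567 × 363 × (1560 − 10.4) × 16.6 / [3690 × (1 + 0.0861 × 16.6)] = 5.29×10^6 / 8964 = 590.6 m³.
Wasting from the return line (neglecting effluent solids): Q_w = V·X / (θ_c·X_r) = 590.6 × 3690 / (16.6 × 9650) = 13.61 m³/d.

Q_w ≈ 13.6 m³/d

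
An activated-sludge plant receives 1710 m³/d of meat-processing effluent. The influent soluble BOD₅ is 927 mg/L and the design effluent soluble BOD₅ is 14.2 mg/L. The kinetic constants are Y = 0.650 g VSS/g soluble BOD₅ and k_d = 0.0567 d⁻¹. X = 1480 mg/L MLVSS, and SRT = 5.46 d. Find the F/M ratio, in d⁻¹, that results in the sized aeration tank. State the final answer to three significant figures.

F/M ≈ 0.375 d⁻¹

From the SRT design equation V = Y Q (S₀−S) θ_c / [X (1 + k_d θ_c)] = 0.650 × 1710 × (927 − 14.2) × 5.46 / [1480 × (1 + 0.0567 × 5.46)] = 5.54×10^6 / 1938 = 2858 m³.
F/M = Q·S₀ / (V·X) = 1710 × 927 / (2858 × 1480) = 0.3747 g soluble BOD₅·(g VSS·d)⁻¹.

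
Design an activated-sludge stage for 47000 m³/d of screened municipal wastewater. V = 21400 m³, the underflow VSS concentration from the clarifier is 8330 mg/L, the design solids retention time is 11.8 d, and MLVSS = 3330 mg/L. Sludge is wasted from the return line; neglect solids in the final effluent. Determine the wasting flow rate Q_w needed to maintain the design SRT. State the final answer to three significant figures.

Q_w = (V·X)/(θ_c X_r) = 21400 × 3330 / (11.8 × 8330) = 725.0 m³/d.

Q_w ≈ 725 m³/d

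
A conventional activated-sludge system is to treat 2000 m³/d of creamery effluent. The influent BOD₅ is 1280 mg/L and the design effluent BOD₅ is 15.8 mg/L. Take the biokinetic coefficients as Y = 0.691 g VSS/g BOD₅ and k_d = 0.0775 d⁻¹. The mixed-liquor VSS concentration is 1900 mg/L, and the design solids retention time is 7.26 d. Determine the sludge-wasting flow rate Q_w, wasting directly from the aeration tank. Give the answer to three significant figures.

Rearranging the biomass balance for a CMAS with decay, V = Y·Q·ΔS·θ_c / [X·(1+k_d θ_c)] = 0.691 × 2000 × (1280 − 15.8) × 7.26 / [1900 × (1 + 0.0775 × 7.26)] = 1.27×10^7 / 2969 = 4272 m³.
For wasting at MLVSS concentration, Q_w = V/θ_c = 4272/7.26 = 588.4 m³/d.

Q_w ≈ 588 m³/d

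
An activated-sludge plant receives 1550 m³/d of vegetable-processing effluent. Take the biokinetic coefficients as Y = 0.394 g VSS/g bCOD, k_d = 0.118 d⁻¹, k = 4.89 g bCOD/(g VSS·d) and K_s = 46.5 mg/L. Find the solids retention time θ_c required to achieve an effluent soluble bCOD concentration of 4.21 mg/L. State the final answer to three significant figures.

θ_c ≈ 23.8 d

Specific growth rate at S = 4.21 mg/L: μ = YkS/(K_s+S) = 0.394·4.89·4.21/(46.5+4.21) = 0.1600 d⁻¹.
Then 1/θ_c = μ − k_d = 0.1600 − 0.118 = 0.04195 d⁻¹, giving θ_c = 23.84 d.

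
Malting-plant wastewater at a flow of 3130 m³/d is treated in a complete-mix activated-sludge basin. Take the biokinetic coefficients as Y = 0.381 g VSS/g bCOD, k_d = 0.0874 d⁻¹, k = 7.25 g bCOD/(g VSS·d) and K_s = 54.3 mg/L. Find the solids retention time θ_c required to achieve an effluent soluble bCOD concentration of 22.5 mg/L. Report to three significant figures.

Specific growth rate at S = 22.5 mg/L: μ = YkS/(K_s+S) = 0.381·7.25·22.5/(54.3+22.5) = 0.8093 d⁻¹.
θ_c = 1/(μ − k_d) = 1/(0.8093 − 0.0874) = 1/0.7219 = 1.385 d.

θ_c ≈ 1.39 d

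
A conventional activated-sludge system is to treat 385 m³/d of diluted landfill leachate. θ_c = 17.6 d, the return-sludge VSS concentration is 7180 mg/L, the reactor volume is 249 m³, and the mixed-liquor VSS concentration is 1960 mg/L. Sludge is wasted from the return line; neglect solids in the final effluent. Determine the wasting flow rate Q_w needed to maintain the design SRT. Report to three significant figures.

θ_c = V·X/(Q_w·X_r) when wasting from the recycle, so Q_w = V·X/(θ_c·X_r) = 249.0 × 1960 / (17.6 × 7180) = 3.862 m³/d.

Q_w ≈ 3.86 m³/d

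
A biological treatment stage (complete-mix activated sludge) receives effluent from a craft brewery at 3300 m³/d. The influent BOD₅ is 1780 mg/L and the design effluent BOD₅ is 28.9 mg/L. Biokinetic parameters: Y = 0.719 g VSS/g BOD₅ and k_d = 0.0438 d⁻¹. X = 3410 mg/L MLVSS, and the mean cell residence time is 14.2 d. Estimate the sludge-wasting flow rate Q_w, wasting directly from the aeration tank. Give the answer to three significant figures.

From the SRT design equation V = Y Q (S₀−S) θ_c / [X (1 + k_d θ_c)] = 0.719 × 3300 × (1780 − 28.9) × 14.2 / [3410 × (1 + 0.0438 × 14.2)] = 5.9×10^7 / 5531 = 10667 m³.
Wasting from the aeration tank: Q_w = V / θ_c = 10667 / 14.2 = 751.2 m³/d.

Q_w ≈ 751 m³/d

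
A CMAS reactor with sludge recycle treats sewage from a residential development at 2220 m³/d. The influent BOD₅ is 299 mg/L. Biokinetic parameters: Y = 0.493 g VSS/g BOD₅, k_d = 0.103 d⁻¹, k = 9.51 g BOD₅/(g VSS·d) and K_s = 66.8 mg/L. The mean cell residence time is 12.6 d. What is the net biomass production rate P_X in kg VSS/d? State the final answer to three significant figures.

P_X ≈ 141 kg VSS/d

For a completely mixed reactor with recycle the Lawrence–McCarty relation gives S = K_s·(1 + k_d·θ_c) / [θ_c·(Y·k − k_d) − 1] = 66.8 × (1 + 0.103 × 12.6) / [12.6 × (0.493 × 9.51 − 0.103) − 1] = 153.5 / 56.78 = 2.703 mg/L.
The observed yield is Y_obs = Y/(1 + k_d·θ_c) = 0.493 / (1 + 0.103 × 12.6) = 0.493 / 2.298 = 0.2146 g VSS per g BOD₅ removed.
ΔS = 299 − 2.70 = 296.3 mg/L, so the substrate removal rate is 2220 × 296.3/1000 = 657.8 kg BOD₅/d.
So the net sludge growth is P_X = 0.2146 × 657.8 = 141.1 kg VSS/d.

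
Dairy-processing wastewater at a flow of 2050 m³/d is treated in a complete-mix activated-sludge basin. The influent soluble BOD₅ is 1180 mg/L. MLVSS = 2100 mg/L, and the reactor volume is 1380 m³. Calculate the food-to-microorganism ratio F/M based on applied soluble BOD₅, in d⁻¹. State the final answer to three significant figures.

F/M = Q·S₀ / (V·X) = 2050 × 1180 / (1380 × 2100) = 0.8347 g soluble BOD₅·(g VSS·d)⁻¹.

F/M ≈ 0.835 d⁻¹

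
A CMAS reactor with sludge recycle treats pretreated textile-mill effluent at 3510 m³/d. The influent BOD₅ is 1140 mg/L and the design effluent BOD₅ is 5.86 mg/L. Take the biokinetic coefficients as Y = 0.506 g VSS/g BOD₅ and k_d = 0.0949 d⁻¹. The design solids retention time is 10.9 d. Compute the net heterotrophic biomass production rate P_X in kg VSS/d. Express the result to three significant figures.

P_X ≈ 990 kg VSS/d

Correct the yield for decay: Y_obs = Y/(1 + k_d θ_c) = 0.506 / (1 + 0.0949 × 10.9) = 0.506 / 2.034 = 0.2487.
Mass of BOD₅ removed per day: Q(S₀ − S) = 3510 × 1134 g/m³ = 3981 kg/d.
Biomass produced: P_X = Y_obs·Q·ΔS = 0.2487 × 3981 ≈ 990.1 kg VSS/d.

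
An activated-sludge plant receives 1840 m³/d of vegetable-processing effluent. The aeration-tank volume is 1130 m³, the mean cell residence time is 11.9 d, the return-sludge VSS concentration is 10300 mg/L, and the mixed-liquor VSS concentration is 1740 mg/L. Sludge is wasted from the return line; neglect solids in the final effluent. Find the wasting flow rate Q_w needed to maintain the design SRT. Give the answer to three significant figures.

Wasting from the return line (neglecting effluent solids): Q_w = V·X / (θ_c·X_r) = 1130 × 1740 / (11.9 × 10300) = 16.04 m³/d.

Q_w ≈ 16.0 m³/d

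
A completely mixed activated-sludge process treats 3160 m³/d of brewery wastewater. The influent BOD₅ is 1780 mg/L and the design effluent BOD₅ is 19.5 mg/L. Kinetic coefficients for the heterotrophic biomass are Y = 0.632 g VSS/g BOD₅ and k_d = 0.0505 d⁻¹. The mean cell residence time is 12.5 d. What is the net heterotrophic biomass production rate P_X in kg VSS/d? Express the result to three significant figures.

The observed yield is Y_obs = Y/(1 + k_d·θ_c) = 0.632 / (1 + 0.0505 × 12.5) = 0.632 / 1.631 = 0.3874 g VSS per g BOD₅ removed.
ΔS = 1780 − 19.5 = 1760 mg/L, so the substrate removal rate is 3160 × 1760/1000 = 5563 kg BOD₅/d.
Net biomass production P_X = Y_obs × Q·(S₀ − S) = 0.3874 × 5563 = 2155 kg VSS/d.

P_X ≈ 2160 kg VSS/d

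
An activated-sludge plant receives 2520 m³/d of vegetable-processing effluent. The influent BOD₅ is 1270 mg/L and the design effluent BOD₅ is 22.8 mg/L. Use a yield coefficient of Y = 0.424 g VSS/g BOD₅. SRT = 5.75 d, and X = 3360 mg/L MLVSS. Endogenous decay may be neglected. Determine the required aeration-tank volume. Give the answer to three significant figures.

With k_d = 0 the design equation reduces to V = Y Q (S₀−S) θ_c / X = 0.424 × 2520 × (1270 − 22.8) × 5.75 / 3360 = 2281 m³.

V ≈ 2280 m³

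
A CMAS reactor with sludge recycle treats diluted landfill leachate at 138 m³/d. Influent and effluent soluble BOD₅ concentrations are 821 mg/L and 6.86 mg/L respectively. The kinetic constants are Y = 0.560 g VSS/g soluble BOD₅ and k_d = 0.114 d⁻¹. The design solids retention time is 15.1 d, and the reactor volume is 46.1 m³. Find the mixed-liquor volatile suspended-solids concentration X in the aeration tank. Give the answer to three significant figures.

X = Y·Q·ΔS·θ_c / [V·(1 + k_d θ_c)] = 0.560 × 138 × (821 − 6.86) × 15.1 / [46.1 × (1 + 0.114 × 15.1)] = 7573 mg/L.

X ≈ 7570 mg/L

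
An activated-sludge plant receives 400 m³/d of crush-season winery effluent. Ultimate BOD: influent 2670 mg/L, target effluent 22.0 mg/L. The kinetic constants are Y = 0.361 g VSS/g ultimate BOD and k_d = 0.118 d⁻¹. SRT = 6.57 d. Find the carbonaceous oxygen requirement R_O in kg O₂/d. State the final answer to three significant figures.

Observed yield with endogenous decay: Y_obs = Y / (1 + k_d·θ_c) = 0.361 / (1 + 0.118 × 6.57) = 0.361 / 1.775 = 0.2034 g VSS/g ultimate BOD.
Substrate removed = Q·(S₀ − S) = 400 m³/d × (2670 − 22.0) g/m³ = 1.06×10^6 g/d = 1059 kg/d.
Net sludge production P_X = 0.2034 × 1059 = 215.4 kg VSS/d.
Carbonaceous O₂ demand = substrate oxidised − cell-mass equivalent = 1059 − 1.42 × 215.4 = 753.3 kg O₂/d.

R_O ≈ 753 kg O₂/d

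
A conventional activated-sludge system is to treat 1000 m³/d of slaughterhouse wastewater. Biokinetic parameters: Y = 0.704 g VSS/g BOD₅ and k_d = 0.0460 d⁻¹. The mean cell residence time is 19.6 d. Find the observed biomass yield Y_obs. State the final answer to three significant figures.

Observed yield with endogenous decay: Y_obs = Y / (1 + k_d·θ_c) = 0.704 / (1 + 0.0460 × 19.6) = 0.704 / 1.902 = 0.3702 g VSS/g BOD₅.

Y_obs ≈ 0.370 g VSS/g BOD₅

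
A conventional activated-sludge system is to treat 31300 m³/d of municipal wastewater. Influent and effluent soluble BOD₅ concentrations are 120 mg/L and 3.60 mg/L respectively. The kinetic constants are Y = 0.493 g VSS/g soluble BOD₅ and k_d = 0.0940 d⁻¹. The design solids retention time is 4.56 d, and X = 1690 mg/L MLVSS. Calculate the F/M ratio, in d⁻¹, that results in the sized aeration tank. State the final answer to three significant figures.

Rearranging the biomass balance for a CMAS with decay, V = Y·Q·ΔS·θ_c / [X·(1+k_d θ_c)] = 0.493 × 31300 × (120 − 3.60) × 4.56 / [1690 × (1 + 0.0940 × 4.56)] = 8.19×10^6 / 2414 = 3392 m³.
F/M = Q·S₀ / (V·X) = 31300 × 120 / (3392 × 1690) = 0.6551 g soluble BOD₅·(g VSS·d)⁻¹.

F/M ≈ 0.655 d⁻¹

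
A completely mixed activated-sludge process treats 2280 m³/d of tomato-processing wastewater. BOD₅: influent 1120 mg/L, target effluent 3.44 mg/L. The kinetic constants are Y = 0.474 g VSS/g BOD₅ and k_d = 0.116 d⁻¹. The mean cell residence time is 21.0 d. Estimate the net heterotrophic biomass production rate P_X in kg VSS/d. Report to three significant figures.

P_X ≈ 351 kg VSS/d

Correct the yield for decay: Y_obs = Y/(1 + k_d θ_c) = 0.474 / (1 + 0.116 × 21.0) = 0.474 / 3.436 = 0.1380.
Q·(S₀ − S) = 2280 × (1120 − 3.44) × 10⁻³ = 2546 kg/d removed.
Net biomass production P_X = Y_obs × Q·(S₀ − S) = 0.1380 × 2546 = 351.2 kg VSS/d.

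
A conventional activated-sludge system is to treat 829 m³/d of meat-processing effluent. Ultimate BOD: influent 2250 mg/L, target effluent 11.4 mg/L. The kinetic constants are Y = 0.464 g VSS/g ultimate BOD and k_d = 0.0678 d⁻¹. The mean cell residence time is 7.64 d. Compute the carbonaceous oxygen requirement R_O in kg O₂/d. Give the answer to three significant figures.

R_O ≈ 1050 kg O₂/d

Observed yield with endogenous decay: Y_obs = Y / (1 + k_d·θ_c) = 0.464 / (1 + 0.0678 × 7.64) = 0.464 / 1.518 = 0.3057 g VSS/g ultimate BOD.
Q·(S₀ − S) = 829 × (2250 − 11.4) × 10⁻³ = 1856 kg/d removed.
Net sludge production P_X = 0.3057 × 1856 = 567.3 kg VSS/d.
R_O = Q·(S₀ − S) − 1.42·P_X = 1856 − 1.42 × 567.3 = 1050 kg O₂/d.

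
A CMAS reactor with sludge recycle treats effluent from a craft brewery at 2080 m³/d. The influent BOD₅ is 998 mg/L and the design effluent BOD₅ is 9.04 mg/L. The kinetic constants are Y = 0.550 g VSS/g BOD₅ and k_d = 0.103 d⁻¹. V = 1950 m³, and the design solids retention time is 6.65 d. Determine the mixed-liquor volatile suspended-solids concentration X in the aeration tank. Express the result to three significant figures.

X ≈ 2290 mg/L

Solving the biomass balance for X: X = Y Q (S₀−S) θ_c / [V (1+k_d θ_c)] = 0.550 × 2080 × (998 − 9.04) × 6.65 / [1950 × (1 + 0.103 × 6.65)] = 2290 mg/L.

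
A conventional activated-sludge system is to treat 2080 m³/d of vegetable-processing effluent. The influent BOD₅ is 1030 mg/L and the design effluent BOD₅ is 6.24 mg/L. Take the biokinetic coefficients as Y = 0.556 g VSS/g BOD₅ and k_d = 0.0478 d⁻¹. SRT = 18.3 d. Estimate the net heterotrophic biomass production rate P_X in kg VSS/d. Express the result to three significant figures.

P_X ≈ 632 kg VSS/d

Y_obs = Y / (1 + k_d θ_c) = 0.556 / (1 + 0.0478 × 18.3) = 0.556 / 1.875 = 0.2966.
Q·(S₀ − S) = 2080 × (1030 − 6.24) × 10⁻³ = 2129 kg/d removed.
Biomass produced: P_X = Y_obs·Q·ΔS = 0.2966 × 2129 ≈ 631.5 kg VSS/d.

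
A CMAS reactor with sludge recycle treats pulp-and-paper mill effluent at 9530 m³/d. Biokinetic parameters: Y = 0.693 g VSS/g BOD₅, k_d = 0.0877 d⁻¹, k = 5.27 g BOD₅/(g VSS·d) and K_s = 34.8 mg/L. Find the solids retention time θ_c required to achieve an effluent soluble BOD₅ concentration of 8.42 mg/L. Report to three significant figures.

θ_c ≈ 1.60 d

From 1/θ_c = Y·k·S/(K_s + S) − k_d: Y·k·S/(K_s+S) = 0.693 × 5.27 × 8.42 / (34.8 + 8.42) = 0.7115 d⁻¹.
Then 1/θ_c = μ − k_d = 0.7115 − 0.0877 = 0.6238 d⁻¹, giving θ_c = 1.603 d.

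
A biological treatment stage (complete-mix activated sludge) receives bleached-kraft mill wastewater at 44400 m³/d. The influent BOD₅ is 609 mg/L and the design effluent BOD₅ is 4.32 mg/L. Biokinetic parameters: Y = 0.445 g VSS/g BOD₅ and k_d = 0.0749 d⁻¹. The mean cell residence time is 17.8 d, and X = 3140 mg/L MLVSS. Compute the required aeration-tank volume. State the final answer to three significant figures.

V ≈ 29000 m³

Steady-state biomass mass balance: V·X·(1 + k_d·θ_c) = Y·Q·(S₀ − S)·θ_c, so V = 0.445 × 44400 × (609 − 4.32) × 17.8 / [3140 × (1 + 0.0749 × 17.8)] = 2.13×10^8 / 7326 = 29027 m³.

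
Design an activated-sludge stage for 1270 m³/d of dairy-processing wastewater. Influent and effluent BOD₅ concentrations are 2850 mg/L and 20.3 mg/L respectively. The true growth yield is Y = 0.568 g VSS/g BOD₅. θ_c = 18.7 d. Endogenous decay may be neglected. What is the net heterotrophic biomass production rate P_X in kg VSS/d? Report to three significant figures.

P_X ≈ 2040 kg VSS/d

Since k_d ≈ 0, Y_obs = Y = 0.568 g VSS/g BOD₅.
Substrate removed = Q·(S₀ − S) = 1270 m³/d × (2850 − 20.3) g/m³ = 3.59×10^6 g/d = 3594 kg/d.
So the net sludge growth is P_X = 0.5680 × 3594 = 2041 kg VSS/d.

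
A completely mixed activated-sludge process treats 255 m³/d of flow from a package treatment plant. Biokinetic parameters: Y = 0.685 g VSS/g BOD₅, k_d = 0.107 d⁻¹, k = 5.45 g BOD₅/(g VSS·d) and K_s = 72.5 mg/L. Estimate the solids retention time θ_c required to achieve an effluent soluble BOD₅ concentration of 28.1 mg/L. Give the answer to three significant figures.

From 1/θ_c = Y·k·S/(K_s + S) − k_d: Y·k·S/(K_s+S) = 0.685 × 5.45 × 28.1 / (72.5 + 28.1) = 1.043 d⁻¹.
θ_c = 1/(μ − k_d) = 1/(1.043 − 0.107) = 1/0.9358 = 1.069 d.

θ_c ≈ 1.07 d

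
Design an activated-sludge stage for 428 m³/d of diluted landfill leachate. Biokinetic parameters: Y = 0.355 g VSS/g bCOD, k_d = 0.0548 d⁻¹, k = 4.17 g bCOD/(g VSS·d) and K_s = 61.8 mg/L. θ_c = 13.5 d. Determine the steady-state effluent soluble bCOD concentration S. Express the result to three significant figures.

S ≈ 5.89 mg/L

Effluent substrate depends only on kinetics and SRT: S = K_s(1 + k_d θ_c) / [θ_c(Yk − k_d) − 1] = 61.8 × (1 + 0.0548 × 13.5) / [13.5 × (0.355 × 4.17 − 0.0548) − 1] = 107.5 / 18.24 = 5.893 mg/L.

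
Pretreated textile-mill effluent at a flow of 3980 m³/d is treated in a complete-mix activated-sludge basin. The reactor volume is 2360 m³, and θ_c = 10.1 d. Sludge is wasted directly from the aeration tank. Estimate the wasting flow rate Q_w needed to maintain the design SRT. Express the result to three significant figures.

Wasting from the aeration tank: Q_w = V / θ_c = 2360 / 10.1 = 233.7 m³/d.

Q_w ≈ 234 m³/d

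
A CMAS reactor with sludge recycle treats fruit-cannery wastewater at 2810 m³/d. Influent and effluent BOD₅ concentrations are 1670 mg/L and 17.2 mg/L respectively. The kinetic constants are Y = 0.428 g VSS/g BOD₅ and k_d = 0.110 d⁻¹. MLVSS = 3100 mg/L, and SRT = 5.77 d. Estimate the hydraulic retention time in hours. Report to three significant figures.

Rearranging the biomass balance for a CMAS with decay, V = Y·Q·ΔS·θ_c / [X·(1+k_d θ_c)] = 0.428 × 2810 × (1670 − 17.2) × 5.77 / [3100 × (1 + 0.110 × 5.77)] = 1.15×10^7 / 5068 = 2263 m³.
HRT = V/Q = 2263 m³ / 2810 m³·d⁻¹ = 0.8055 d × 24 = 19.33 h.

τ ≈ 19.3 h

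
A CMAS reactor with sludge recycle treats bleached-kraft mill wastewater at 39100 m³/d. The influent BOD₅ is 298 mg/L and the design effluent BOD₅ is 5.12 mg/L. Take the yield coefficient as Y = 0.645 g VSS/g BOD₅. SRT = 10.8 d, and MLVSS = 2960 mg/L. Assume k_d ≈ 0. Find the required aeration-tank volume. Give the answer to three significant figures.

V ≈ 26900 m³

V·X = Y·Q·ΔS·θ_c gives V = 0.645 × 39100 × (298 − 5.12) × 10.8 / 2960 = 26950 m³.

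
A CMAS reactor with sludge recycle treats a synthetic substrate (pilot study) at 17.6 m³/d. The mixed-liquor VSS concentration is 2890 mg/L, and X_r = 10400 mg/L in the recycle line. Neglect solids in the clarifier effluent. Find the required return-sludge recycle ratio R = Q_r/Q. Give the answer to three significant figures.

Solids balance on the clarifier gives (1+R)X = R·X_r, so R = X/(X_r − X) = 2890 / (10400 − 2890) = 0.3848.

R ≈ 0.385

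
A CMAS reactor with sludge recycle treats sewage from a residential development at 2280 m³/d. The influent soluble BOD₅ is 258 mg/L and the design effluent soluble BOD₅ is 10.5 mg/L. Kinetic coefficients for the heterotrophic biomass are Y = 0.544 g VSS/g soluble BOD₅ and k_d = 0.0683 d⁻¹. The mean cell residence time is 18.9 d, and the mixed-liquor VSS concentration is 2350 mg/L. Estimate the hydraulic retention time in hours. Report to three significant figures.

τ ≈ 11.3 h

Steady-state biomass mass balance: V·X·(1 + k_d·θ_c) = Y·Q·(S₀ − S)·θ_c, so V = 0.544 × 2280 × (258 − 10.5) × 18.9 / [2350 × (1 + 0.0683 × 18.9)] = 5.8×10^6 / 5384 = 1078 m³.
Hydraulic retention time τ = V/Q = 1078 / 2280 = 0.4727 d = 11.34 h.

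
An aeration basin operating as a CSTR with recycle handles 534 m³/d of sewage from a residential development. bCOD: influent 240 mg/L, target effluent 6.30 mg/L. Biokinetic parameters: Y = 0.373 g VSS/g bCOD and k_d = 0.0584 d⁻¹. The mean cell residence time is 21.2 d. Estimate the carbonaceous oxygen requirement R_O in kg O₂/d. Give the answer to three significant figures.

Correct the yield for decay: Y_obs = Y/(1 + k_d θ_c) = 0.373 / (1 + 0.0584 × 21.2) = 0.373 / 2.238 = 0.1667.
ΔS = 240 − 6.30 = 233.7 mg/L, so the substrate removal rate is 534 × 233.7/1000 = 124.8 kg bCOD/d.
Net sludge production P_X = 0.1667 × 124.8 = 20.80 kg VSS/d.
R_O = Q·ΔS − 1.42 P_X = 124.8 − 29.53 = 95.26 kg O₂/d.

R_O ≈ 95.3 kg O₂/d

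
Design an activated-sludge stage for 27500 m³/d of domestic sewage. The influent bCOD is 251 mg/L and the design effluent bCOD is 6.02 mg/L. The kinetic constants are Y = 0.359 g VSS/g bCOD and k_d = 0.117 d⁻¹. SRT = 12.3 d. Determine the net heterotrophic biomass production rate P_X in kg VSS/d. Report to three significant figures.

Correct the yield for decay: Y_obs = Y/(1 + k_d θ_c) = 0.359 / (1 + 0.117 × 12.3) = 0.359 / 2.439 = 0.1472.
ΔS = 251 − 6.02 = 245.0 mg/L, so the substrate removal rate is 27500 × 245.0/1000 = 6737 kg bCOD/d.
P_X = Y_obs · Q(S₀ − S) = 0.1472 × 6737 = 991.6 kg VSS/d.

P_X ≈ 992 kg VSS/d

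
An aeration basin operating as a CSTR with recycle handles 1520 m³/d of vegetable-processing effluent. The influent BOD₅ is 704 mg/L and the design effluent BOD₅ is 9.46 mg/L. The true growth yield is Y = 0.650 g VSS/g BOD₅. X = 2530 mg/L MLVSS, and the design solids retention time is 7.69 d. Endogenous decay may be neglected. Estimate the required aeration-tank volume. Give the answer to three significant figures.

Biomass mass balance (decay neglected): V·X = Y·Q·(S₀ − S)·θ_c, so V = 0.650 × 1520 × (704 − 9.46) × 7.69 / 2530 = 2086 m³.

V ≈ 2090 m³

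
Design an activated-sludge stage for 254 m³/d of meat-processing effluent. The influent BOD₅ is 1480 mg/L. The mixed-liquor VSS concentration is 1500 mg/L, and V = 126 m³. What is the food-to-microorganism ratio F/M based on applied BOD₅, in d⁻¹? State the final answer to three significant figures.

F/M = applied load / biomass = Q·S₀/(V·X) = 254 × 1480 / (126.0 × 1500) = 1.989 d⁻¹.

F/M ≈ 1.99 d⁻¹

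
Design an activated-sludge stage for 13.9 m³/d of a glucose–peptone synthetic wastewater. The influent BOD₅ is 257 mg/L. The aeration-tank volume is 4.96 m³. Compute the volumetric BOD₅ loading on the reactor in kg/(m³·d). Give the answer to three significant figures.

L_v ≈ 0.720 kg BOD₅/(m³·d)

Applied BOD₅ load per unit volume = Q·S₀/V = (13.9 × 257/1000)/4.960 = 0.7202 kg BOD₅·m⁻³·d⁻¹.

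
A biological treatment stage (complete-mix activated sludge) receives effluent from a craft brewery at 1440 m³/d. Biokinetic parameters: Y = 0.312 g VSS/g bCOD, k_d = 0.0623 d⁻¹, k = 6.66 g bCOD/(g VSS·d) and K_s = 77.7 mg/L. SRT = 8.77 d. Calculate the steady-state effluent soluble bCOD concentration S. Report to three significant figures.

S ≈ 7.20 mg/L

For a completely mixed reactor with recycle the Lawrence–McCarty relation gives S = K_s·(1 + k_d·θ_c) / [θ_c·(Y·k − k_d) − 1] = 77.7 × (1 + 0.0623 × 8.77) / [8.77 × (0.312 × 6.66 − 0.0623) − 1] = 120.2 / 16.68 = 7.205 mg/L.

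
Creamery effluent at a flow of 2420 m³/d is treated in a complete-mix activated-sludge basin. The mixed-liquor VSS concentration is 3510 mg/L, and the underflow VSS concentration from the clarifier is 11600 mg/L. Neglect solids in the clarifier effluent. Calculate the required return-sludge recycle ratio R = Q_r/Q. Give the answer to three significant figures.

R ≈ 0.434

Mass balance around the secondary clarifier (neglecting effluent solids): R = X / (X_r − X) = 3510 / (11600 − 3510) = 0.4339.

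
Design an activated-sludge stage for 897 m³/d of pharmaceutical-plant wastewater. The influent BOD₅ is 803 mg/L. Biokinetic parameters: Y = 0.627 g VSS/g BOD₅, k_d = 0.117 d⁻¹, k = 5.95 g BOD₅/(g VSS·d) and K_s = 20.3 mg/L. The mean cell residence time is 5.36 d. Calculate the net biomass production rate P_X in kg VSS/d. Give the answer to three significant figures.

Effluent substrate depends only on kinetics and SRT: S = K_s(1 + k_d θ_c) / [θ_c(Yk − k_d) − 1] = 20.3 × (1 + 0.117 × 5.36) / [5.36 × (0.627 × 5.95 − 0.117) − 1] = 33.03 / 18.37 = 1.798 mg/L.
The observed yield is Y_obs = Y/(1 + k_d·θ_c) = 0.627 / (1 + 0.117 × 5.36) = 0.627 / 1.627 = 0.3853 g VSS per g BOD₅ removed.
Mass of BOD₅ removed per day: Q(S₀ − S) = 897 × 801.2 g/m³ = 718.7 kg/d.
Net biomass production P_X = Y_obs × Q·(S₀ − S) = 0.3853 × 718.7 = 276.9 kg VSS/d.

P_X ≈ 277 kg VSS/d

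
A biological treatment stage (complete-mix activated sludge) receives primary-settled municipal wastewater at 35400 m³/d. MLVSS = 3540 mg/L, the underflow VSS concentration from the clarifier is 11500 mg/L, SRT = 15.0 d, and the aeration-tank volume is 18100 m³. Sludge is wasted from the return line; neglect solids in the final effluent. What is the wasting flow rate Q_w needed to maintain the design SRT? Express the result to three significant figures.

Q_w ≈ 371 m³/d

θ_c = V·X/(Q_w·X_r) when wasting from the recycle, so Q_w = V·X/(θ_c·X_r) = 18100 × 3540 / (15.0 × 11500) = 371.4 m³/d.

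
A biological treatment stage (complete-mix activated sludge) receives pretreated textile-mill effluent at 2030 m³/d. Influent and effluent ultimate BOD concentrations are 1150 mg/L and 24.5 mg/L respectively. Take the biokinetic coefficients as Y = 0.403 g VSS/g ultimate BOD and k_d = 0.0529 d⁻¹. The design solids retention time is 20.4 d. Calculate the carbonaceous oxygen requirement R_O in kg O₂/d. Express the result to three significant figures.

R_O ≈ 1660 kg O₂/d

Observed yield with endogenous decay: Y_obs = Y / (1 + k_d·θ_c) = 0.403 / (1 + 0.0529 × 20.4) = 0.403 / 2.079 = 0.1938 g VSS/g ultimate BOD.
Q·(S₀ − S) = 2030 × (1150 − 24.5) × 10⁻³ = 2285 kg/d removed.
Net sludge production P_X = 0.1938 × 2285 = 442.9 kg VSS/d.
Carbonaceous O₂ demand = substrate oxidised − cell-mass equivalent = 2285 − 1.42 × 442.9 = 1656 kg O₂/d.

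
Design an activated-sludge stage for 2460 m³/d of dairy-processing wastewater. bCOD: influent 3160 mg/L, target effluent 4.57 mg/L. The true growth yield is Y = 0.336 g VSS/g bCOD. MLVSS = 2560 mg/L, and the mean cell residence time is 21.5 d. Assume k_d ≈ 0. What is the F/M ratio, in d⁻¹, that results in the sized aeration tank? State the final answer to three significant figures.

V·X = Y·Q·ΔS·θ_c gives V = 0.336 × 2460 × (3160 − 4.57) × 21.5 / 2560 = 21904 m³.
F/M = Q·S₀ / (V·X) = 2460 × 3160 / (21904 × 2560) = 0.1386 g bCOD·(g VSS·d)⁻¹.

F/M ≈ 0.139 d⁻¹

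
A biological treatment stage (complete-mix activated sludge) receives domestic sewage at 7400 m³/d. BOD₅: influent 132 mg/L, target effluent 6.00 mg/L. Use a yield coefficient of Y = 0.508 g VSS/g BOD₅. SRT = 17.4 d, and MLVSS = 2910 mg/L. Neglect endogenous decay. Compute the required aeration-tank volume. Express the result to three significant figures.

V ≈ 2830 m³

Biomass mass balance (decay neglected): V·X = Y·Q·(S₀ − S)·θ_c, so V = 0.508 × 7400 × (132 − 6.00) × 17.4 / 2910 = 2832 m³.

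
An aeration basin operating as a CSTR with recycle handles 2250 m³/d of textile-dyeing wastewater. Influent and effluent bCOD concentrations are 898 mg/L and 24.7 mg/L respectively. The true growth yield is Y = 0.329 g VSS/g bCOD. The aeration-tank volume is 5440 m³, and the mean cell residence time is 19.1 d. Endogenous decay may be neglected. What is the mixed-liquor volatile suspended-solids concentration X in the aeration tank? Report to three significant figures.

Without decay, X = Y Q (S₀−S) θ_c / V = 0.329 × 2250 × (898 − 24.7) × 19.1 / 5440 = 2270 mg/L.

X ≈ 2270 mg/L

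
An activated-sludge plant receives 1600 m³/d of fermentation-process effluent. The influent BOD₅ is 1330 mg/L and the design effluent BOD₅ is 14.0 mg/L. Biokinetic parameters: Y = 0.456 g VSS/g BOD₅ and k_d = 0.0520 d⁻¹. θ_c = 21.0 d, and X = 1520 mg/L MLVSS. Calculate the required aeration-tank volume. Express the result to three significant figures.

Steady-state biomass mass balance: V·X·(1 + k_d·θ_c) = Y·Q·(S₀ − S)·θ_c, so V = 0.456 × 1600 × (1330 − 14.0) × 21.0 / [1520 × (1 + 0.0520 × 21.0)] = 2.02×10^7 / 3180 = 6341 m³.

V ≈ 6340 m³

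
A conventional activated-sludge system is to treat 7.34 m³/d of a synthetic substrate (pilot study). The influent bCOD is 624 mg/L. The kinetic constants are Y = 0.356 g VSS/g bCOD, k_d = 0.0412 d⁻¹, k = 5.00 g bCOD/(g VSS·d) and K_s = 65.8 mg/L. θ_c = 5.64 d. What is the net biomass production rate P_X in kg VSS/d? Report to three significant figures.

P_X ≈ 1.30 kg VSS/d

For a completely mixed reactor with recycle the Lawrence–McCarty relation gives S = K_s·(1 + k_d·θ_c) / [θ_c·(Y·k − k_d) − 1] = 65.8 × (1 + 0.0412 × 5.64) / [5.64 × (0.356 × 5.00 − 0.0412) − 1] = 81.09 / 8.807 = 9.208 mg/L.
The observed yield is Y_obs = Y/(1 + k_d·θ_c) = 0.356 / (1 + 0.0412 × 5.64) = 0.356 / 1.232 = 0.2889 g VSS per g bCOD removed.
ΔS = 624 − 9.21 = 614.8 mg/L, so the substrate removal rate is 7.34 × 614.8/1000 = 4.513 kg bCOD/d.
So the net sludge growth is P_X = 0.2889 × 4.513 = 1.304 kg VSS/d.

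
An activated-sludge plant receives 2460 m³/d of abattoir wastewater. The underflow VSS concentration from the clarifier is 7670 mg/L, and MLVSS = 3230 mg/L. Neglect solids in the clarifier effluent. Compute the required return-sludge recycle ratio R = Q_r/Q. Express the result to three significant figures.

Mass balance around the secondary clarifier (neglecting effluent solids): R = X / (X_r − X) = 3230 / (7670 − 3230) = 0.7275.

R ≈ 0.727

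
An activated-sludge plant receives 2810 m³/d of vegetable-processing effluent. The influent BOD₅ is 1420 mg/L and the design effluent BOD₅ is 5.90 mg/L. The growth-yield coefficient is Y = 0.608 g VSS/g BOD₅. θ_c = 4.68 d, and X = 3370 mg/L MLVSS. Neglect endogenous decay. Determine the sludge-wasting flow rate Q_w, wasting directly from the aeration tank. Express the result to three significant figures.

With k_d = 0 the design equation reduces to V = Y Q (S₀−S) θ_c / X = 0.608 × 2810 × (1420 − 5.90) × 4.68 / 3370 = 3355 m³.
For wasting at MLVSS concentration, Q_w = V/θ_c = 3355/4.68 = 716.9 m³/d.

Q_w ≈ 717 m³/d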